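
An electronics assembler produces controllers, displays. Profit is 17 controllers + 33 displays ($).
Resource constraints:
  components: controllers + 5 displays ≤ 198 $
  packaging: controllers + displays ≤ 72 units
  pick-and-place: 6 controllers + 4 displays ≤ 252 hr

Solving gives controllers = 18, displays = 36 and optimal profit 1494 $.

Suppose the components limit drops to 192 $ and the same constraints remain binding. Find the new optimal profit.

At the optimum: components uses 198 of 198 (binding); packaging uses 54 of 72 (slack = 18); pick-and-place uses 252 of 252 (binding).
By complementary slackness, y = 0 for the non-binding constraint.
Dual feasibility on the basic columns requires 1·y_components + 6·y_pick-and-place = 17, 5·y_components + 4·y_pick-and-place = 33.
→ y_components = 5 and y_pick-and-place = 2.
Δz = y_components·Δb = 5 × (-6) = -30, so new z* = 1494 − 30 = 1464.

1464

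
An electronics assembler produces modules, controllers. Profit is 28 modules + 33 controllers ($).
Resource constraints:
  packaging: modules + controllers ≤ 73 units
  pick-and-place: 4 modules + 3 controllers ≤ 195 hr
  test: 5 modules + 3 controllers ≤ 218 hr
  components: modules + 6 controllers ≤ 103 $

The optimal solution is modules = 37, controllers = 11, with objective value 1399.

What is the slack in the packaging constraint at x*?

packaging used = 1·37 + 1·11 = 48; slack = 73 − 48 = 25.

25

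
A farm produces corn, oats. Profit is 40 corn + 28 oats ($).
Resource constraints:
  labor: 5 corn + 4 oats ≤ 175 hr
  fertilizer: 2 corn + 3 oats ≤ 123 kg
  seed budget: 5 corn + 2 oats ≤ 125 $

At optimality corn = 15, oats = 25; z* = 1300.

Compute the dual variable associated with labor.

At the optimum: labor uses 175 of 175 (binding); fertilizer uses 105 of 123 (slack = 18); seed budget uses 125 of 125 (binding).
By complementary slackness, y = 0 for the non-binding constraint.
Dual feasibility on the basic columns requires 5·y_labor + 5·y_seed budget = 40, 4·y_labor + 2·y_seed budget = 28.
This yields shadow prices y_labor = 6, y_seed budget = 2.
Shadow price of labor = 6.

6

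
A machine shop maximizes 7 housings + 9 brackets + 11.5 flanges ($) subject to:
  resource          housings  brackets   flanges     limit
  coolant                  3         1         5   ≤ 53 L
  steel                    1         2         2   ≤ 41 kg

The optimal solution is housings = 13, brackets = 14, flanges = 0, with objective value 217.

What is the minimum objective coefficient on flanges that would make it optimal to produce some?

Both coolant and steel are binding at x*.
Dual feasibility on the basic columns requires 3·y_coolant + 1·y_steel = 7, 1·y_coolant + 2·y_steel = 9.
This yields shadow prices y_coolant = 1, y_steel = 4.
flanges enters the basis when its profit ≥ yᵀa₃ = 1·5 + 4·2 = 13.

13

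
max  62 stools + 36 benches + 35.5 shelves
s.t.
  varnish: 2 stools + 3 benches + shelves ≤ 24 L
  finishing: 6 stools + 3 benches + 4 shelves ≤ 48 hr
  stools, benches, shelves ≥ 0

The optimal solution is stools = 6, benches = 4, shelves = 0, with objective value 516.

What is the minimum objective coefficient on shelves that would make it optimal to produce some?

Both varnish and finishing are binding at x*.
Dual feasibility on the basic columns requires 2·y_varnish + 6·y_finishing = 62, 3·y_varnish + 3·y_finishing = 36.
→ y_varnish = 2.5 and y_finishing = 9.5.
shelves enters the basis when its profit ≥ yᵀa₃ = 2.5·1 + 9.5·4 = 40.5.

40.5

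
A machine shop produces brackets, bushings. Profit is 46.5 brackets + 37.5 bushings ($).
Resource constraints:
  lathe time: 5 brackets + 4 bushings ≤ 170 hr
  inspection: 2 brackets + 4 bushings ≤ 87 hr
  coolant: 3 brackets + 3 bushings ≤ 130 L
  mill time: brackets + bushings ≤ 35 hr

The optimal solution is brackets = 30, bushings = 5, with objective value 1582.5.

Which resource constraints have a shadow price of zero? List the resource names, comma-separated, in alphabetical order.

coolant, inspection

lathe time: 170/170 (binding)
inspection: 80/87 (slack 7)
coolant: 105/130 (slack 25)
mill time: 35/35 (binding)
By complementary slackness, a constraint with positive slack has shadow price 0 → coolant, inspection.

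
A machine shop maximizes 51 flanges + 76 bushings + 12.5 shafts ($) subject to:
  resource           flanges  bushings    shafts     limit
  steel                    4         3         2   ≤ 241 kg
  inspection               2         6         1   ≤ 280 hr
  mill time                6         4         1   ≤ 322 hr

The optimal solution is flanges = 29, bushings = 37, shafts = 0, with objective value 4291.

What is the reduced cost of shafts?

Binding: inspection and mill time. Non-binding: steel (14 unused).
Slack constraints have shadow price 0 (complementary slackness).
The binding rows give the dual system: 2·y_inspection + 6·y_mill time = 51 and 6·y_inspection + 4·y_mill time = 76.
→ y_inspection = 9 and y_mill time = 5.5.
Reduced cost of shafts: c₃ − yᵀa₃ = 12.5 − (9·1 + 5.5·1) = 12.5 − 14.5 = -2.

-2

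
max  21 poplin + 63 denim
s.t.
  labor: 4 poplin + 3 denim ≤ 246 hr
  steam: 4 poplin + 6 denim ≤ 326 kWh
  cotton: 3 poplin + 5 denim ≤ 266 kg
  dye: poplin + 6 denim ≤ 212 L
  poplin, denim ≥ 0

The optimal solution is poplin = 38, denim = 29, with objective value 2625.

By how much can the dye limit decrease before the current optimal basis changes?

10.5

Binding constraints: steam, dye. The basis is B = [[4,6],[1,6]] with det 18.
Per unit decrease in dye, x* moves by d = (0.3333, -0.2222).
The basis stays optimal until labor becomes binding; allowable decrease = 10.5 L.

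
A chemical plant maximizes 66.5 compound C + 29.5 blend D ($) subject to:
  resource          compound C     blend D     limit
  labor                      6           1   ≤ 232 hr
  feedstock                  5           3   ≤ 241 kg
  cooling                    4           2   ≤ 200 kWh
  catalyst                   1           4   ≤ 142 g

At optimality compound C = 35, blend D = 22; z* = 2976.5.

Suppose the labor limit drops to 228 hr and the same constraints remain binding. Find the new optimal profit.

2960.5

Check each constraint at x*: labor 232/232 (tight); feedstock 241/241 (tight); cooling 184/200 (slack 16); catalyst 123/142 (slack 19).
Since cooling, catalyst are not tight, their duals are 0.
From A_Bᵀ y = c: 6·y_labor + 5·y_feedstock = 66.5; 1·y_labor + 3·y_feedstock = 29.5.
Solving: y_labor = 4, y_feedstock = 8.5.
Δz = y_labor·Δb = 4 × (-4) = -16, so new z* = 2976.5 − 16 = 2960.5.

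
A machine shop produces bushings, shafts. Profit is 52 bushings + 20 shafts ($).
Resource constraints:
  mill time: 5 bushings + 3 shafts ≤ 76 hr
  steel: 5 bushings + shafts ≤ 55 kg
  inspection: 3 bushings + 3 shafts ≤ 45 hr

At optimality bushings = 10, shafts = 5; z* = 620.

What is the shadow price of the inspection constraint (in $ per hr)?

Binding: steel and inspection. Non-binding: mill time (11 unused).
By complementary slackness, y = 0 for the non-binding constraint.
From A_Bᵀ y = c: 5·y_steel + 3·y_inspection = 52; 1·y_steel + 3·y_inspection = 20.
Solving: y_steel = 8, y_inspection = 4.
Shadow price of inspection = 4.

4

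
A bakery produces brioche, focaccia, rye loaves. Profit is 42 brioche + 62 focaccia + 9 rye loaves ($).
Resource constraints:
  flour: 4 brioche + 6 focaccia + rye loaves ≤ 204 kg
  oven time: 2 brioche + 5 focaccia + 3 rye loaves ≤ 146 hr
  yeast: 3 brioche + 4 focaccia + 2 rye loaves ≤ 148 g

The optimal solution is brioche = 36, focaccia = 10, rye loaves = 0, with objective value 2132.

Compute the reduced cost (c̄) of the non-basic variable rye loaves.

Check each constraint at x*: flour 204/204 (tight); oven time 122/146 (slack 24); yeast 148/148 (tight).
Slack constraints have shadow price 0 (complementary slackness).
From A_Bᵀ y = c: 4·y_flour + 3·y_yeast = 42; 6·y_flour + 4·y_yeast = 62.
Solving: y_flour = 9, y_yeast = 2.
Reduced cost of rye loaves: c₃ − yᵀa₃ = 9 − (9·1 + 2·2) = 9 − 13 = -4.

-4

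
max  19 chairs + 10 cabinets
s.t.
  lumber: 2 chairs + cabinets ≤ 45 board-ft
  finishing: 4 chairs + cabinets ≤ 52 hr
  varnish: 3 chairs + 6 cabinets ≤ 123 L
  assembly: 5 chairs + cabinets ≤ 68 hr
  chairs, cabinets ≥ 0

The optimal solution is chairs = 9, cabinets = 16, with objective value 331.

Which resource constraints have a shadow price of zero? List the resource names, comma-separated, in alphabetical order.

assembly, lumber

lumber: 34/45 (slack 11)
finishing: 52/52 (binding)
varnish: 123/123 (binding)
assembly: 61/68 (slack 7)
By complementary slackness, a constraint with positive slack has shadow price 0 → assembly, lumber.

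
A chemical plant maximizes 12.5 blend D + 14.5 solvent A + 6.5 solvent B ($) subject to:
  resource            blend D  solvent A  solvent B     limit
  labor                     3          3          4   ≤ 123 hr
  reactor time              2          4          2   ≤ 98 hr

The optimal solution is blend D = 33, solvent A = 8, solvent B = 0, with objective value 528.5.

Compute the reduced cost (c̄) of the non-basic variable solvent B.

-9.5

At the optimum: labor uses 123 of 123 (binding); reactor time uses 98 of 98 (binding).
From A_Bᵀ y = c: 3·y_labor + 2·y_reactor time = 12.5; 3·y_labor + 4·y_reactor time = 14.5.
→ y_labor = 3.5 and y_reactor time = 1.
Reduced cost of solvent B: c₃ − yᵀa₃ = 6.5 − (3.5·4 + 1·2) = 6.5 − 16 = -9.5.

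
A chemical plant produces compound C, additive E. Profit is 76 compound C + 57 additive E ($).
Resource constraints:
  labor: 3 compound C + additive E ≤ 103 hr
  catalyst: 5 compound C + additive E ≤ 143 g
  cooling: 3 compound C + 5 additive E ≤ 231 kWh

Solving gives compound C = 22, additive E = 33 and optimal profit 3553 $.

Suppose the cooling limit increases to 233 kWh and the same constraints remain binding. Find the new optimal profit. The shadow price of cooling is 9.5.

3572

Δb = 2, so new z* = 3553 + (9.5)·(2) = 3553 + 19 = 3572.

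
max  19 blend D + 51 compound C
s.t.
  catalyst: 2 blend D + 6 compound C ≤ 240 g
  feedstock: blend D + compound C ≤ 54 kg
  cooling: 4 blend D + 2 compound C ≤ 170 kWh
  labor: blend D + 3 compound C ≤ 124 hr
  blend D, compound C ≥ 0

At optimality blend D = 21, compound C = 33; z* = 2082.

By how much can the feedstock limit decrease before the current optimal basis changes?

14

Binding constraints: catalyst, feedstock. The basis is B = [[2,6],[1,1]] with det -4.
Per unit decrease in feedstock, x* moves by d = (-1.5, 0.5).
The basis stays optimal until blend D reaches 0; allowable decrease = 14 kg.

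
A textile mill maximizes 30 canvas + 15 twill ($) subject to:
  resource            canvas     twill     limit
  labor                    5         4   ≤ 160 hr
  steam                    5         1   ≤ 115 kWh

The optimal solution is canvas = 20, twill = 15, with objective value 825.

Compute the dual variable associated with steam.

Check each constraint at x*: labor 160/160 (tight); steam 115/115 (tight).
From A_Bᵀ y = c: 5·y_labor + 5·y_steam = 30; 4·y_labor + 1·y_steam = 15.
→ y_labor = 3 and y_steam = 3.
Shadow price of steam = 3.

3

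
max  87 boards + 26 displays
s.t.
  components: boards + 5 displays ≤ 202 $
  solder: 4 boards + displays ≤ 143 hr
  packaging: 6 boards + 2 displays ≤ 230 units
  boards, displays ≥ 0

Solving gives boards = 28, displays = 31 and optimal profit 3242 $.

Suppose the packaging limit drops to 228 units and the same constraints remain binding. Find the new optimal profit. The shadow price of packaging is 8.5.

Δb = -2, so new z* = 3242 + (8.5)·(-2) = 3242 − 17 = 3225.

3225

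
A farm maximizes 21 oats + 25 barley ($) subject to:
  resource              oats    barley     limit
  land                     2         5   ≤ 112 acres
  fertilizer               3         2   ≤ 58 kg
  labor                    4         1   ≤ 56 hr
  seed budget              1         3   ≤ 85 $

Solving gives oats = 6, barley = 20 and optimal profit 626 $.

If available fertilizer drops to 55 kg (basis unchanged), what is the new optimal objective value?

At the optimum: land uses 112 of 112 (binding); fertilizer uses 58 of 58 (binding); labor uses 44 of 56 (slack = 12); seed budget uses 66 of 85 (slack = 19).
By complementary slackness, y = 0 for the non-binding constraints.
Dual feasibility on the basic columns requires 2·y_land + 3·y_fertilizer = 21, 5·y_land + 2·y_fertilizer = 25.
→ y_land = 3 and y_fertilizer = 5.
Δz = y_fertilizer·Δb = 5 × (-3) = -15, so new z* = 626 − 15 = 611.

611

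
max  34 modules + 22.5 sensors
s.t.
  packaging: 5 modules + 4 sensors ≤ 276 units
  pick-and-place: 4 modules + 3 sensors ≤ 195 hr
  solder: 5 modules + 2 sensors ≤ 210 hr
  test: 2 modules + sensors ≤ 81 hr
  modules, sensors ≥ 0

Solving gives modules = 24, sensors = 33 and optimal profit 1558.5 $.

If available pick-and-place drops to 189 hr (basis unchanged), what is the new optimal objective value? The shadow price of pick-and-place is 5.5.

Δb = -6, so new z* = 1558.5 + (5.5)·(-6) = 1558.5 − 33 = 1525.5.

1525.5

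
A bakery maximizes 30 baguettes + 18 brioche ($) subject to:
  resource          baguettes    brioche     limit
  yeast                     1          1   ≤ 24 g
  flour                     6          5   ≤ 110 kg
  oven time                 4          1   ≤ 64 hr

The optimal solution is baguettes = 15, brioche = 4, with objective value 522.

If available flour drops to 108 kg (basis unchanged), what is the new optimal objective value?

516

Binding: flour and oven time. Non-binding: yeast (5 unused).
Since yeast is not tight, its dual is 0.
Dual feasibility on the basic columns requires 6·y_flour + 4·y_oven time = 30, 5·y_flour + 1·y_oven time = 18.
This yields shadow prices y_flour = 3, y_oven time = 3.
Δz = y_flour·Δb = 3 × (-2) = -6, so new z* = 522 − 6 = 516.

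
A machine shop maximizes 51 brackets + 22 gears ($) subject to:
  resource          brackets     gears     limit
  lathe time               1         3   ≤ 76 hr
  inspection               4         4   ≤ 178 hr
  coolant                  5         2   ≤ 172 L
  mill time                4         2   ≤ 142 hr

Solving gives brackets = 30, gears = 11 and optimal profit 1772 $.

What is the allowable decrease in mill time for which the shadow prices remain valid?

4.4

Binding constraints: coolant, mill time. The basis is B = [[5,2],[4,2]] with det 2.
Per unit decrease in mill time, x* moves by d = (1, -2.5).
The basis stays optimal until gears reaches 0; allowable decrease = 4.4 hr.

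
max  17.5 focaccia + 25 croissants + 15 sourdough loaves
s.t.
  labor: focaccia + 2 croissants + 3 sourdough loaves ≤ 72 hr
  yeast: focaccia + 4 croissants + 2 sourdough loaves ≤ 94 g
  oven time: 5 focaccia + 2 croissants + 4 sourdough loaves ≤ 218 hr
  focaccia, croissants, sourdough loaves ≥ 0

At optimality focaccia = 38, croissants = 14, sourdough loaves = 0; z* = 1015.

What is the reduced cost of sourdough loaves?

At the optimum: labor uses 66 of 72 (slack = 6); yeast uses 94 of 94 (binding); oven time uses 218 of 218 (binding).
Since labor is not tight, its dual is 0.
The binding rows give the dual system: 1·y_yeast + 5·y_oven time = 17.5 and 4·y_yeast + 2·y_oven time = 25.
This yields shadow prices y_yeast = 5, y_oven time = 2.5.
Reduced cost of sourdough loaves: c₃ − yᵀa₃ = 15 − (5·2 + 2.5·4) = 15 − 20 = -5.

-5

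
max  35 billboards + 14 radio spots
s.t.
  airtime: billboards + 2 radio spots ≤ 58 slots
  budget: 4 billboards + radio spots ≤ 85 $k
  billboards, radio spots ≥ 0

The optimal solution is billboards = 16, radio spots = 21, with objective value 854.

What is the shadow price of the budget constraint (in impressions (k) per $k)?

Check each constraint at x*: airtime 58/58 (tight); budget 85/85 (tight).
From A_Bᵀ y = c: 1·y_airtime + 4·y_budget = 35; 2·y_airtime + 1·y_budget = 14.
Solving: y_airtime = 3, y_budget = 8.
Shadow price of budget = 8.

8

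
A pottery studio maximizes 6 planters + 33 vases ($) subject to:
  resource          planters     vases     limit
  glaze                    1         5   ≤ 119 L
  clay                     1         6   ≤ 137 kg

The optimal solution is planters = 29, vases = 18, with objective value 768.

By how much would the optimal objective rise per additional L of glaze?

Check each constraint at x*: glaze 119/119 (tight); clay 137/137 (tight).
Dual feasibility on the basic columns requires 1·y_glaze + 1·y_clay = 6, 5·y_glaze + 6·y_clay = 33.
This yields shadow prices y_glaze = 3, y_clay = 3.
Shadow price of glaze = 3.

3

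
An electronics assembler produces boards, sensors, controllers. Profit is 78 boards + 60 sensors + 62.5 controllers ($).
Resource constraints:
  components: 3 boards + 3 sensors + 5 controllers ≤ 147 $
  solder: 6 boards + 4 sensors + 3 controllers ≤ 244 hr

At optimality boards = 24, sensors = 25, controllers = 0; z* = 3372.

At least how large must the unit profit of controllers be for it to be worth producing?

Check each constraint at x*: components 147/147 (tight); solder 244/244 (tight).
Dual feasibility on the basic columns requires 3·y_components + 6·y_solder = 78, 3·y_components + 4·y_solder = 60.
This yields shadow prices y_components = 8, y_solder = 9.
controllers enters the basis when its profit ≥ yᵀa₃ = 8·5 + 9·3 = 67.

67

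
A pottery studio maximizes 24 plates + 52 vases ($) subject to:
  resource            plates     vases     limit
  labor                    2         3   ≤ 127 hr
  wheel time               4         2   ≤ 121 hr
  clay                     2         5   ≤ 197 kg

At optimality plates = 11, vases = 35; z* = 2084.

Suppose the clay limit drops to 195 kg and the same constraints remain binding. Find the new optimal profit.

2068

Check each constraint at x*: labor 127/127 (tight); wheel time 114/121 (slack 7); clay 197/197 (tight).
Since wheel time is not tight, its dual is 0.
From A_Bᵀ y = c: 2·y_labor + 2·y_clay = 24; 3·y_labor + 5·y_clay = 52.
Solving: y_labor = 4, y_clay = 8.
Δz = y_clay·Δb = 8 × (-2) = -16, so new z* = 2084 − 16 = 2068.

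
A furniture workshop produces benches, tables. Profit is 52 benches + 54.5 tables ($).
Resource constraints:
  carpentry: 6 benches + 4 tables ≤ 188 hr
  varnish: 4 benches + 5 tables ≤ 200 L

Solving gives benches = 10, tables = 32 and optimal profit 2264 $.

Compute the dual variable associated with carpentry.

Check each constraint at x*: carpentry 188/188 (tight); varnish 200/200 (tight).
Dual feasibility on the basic columns requires 6·y_carpentry + 4·y_varnish = 52, 4·y_carpentry + 5·y_varnish = 54.5.
This yields shadow prices y_carpentry = 3, y_varnish = 8.5.
Shadow price of carpentry = 3.

3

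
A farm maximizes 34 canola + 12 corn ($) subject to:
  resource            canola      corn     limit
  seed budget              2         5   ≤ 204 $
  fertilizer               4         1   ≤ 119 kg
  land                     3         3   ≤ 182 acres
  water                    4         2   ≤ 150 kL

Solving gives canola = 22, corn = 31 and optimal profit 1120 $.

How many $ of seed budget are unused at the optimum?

seed budget used = 2·22 + 5·31 = 199; slack = 204 − 199 = 5.

5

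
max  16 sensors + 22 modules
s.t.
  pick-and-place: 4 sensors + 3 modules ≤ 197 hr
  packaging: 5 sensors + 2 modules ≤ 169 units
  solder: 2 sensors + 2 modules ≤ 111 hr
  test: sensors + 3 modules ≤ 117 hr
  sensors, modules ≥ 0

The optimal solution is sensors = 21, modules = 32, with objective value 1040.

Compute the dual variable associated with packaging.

2

Binding: packaging and test. Non-binding: pick-and-place (17 unused), solder (5 unused).
By complementary slackness, y = 0 for the non-binding constraints.
From A_Bᵀ y = c: 5·y_packaging + 1·y_test = 16; 2·y_packaging + 3·y_test = 22.
→ y_packaging = 2 and y_test = 6.
Shadow price of packaging = 2.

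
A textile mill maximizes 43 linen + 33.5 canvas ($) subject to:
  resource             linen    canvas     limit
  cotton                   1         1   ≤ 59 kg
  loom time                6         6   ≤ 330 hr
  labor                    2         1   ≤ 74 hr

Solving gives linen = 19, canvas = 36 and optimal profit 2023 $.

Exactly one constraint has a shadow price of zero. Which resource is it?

cotton: 55/59 (slack 4)
loom time: 330/330 (binding)
labor: 74/74 (binding)
By complementary slackness, a constraint with positive slack has shadow price 0 → cotton.

cotton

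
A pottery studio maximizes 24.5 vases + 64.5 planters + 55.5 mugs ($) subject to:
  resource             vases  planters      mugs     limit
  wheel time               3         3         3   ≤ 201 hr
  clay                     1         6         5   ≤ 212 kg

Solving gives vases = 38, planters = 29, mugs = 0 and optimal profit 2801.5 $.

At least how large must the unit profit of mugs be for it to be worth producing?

56.5

Both wheel time and clay are binding at x*.
The binding rows give the dual system: 3·y_wheel time + 1·y_clay = 24.5 and 3·y_wheel time + 6·y_clay = 64.5.
This yields shadow prices y_wheel time = 5.5, y_clay = 8.
mugs enters the basis when its profit ≥ yᵀa₃ = 5.5·3 + 8·5 = 56.5.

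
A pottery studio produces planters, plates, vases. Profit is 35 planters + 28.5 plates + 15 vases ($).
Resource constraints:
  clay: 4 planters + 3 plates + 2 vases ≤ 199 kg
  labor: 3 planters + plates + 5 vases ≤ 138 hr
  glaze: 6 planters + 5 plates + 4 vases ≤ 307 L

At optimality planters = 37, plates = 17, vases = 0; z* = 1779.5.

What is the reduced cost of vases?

Binding: clay and glaze. Non-binding: labor (10 unused).
Since labor is not tight, its dual is 0.
Dual feasibility on the basic columns requires 4·y_clay + 6·y_glaze = 35, 3·y_clay + 5·y_glaze = 28.5.
Solving: y_clay = 2, y_glaze = 4.5.
Reduced cost of vases: c₃ − yᵀa₃ = 15 − (2·2 + 4.5·4) = 15 − 22 = -7.

-7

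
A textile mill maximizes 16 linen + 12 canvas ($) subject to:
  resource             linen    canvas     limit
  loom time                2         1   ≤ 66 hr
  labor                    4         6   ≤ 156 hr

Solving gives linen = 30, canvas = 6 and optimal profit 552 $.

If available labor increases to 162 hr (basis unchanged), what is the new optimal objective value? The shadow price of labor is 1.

558

Δb = 6, so new z* = 552 + (1)·(6) = 552 + 6 = 558.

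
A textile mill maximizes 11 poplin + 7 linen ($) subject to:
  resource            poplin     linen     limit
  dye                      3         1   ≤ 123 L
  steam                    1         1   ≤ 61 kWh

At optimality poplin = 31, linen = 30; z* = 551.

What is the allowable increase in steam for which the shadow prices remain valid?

Binding constraints: dye, steam. The basis is B = [[3,1],[1,1]] with det 2.
Per unit increase in steam, x* moves by d = (-0.5, 1.5).
The basis stays optimal until poplin reaches 0; allowable increase = 62 kWh.

62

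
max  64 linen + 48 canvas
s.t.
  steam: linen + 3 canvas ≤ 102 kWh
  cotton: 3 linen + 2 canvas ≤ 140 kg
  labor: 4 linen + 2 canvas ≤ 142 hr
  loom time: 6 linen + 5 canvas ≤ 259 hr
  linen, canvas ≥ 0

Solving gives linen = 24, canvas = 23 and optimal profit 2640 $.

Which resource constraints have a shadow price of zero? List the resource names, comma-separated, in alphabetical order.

steam: 93/102 (slack 9)
cotton: 118/140 (slack 22)
labor: 142/142 (binding)
loom time: 259/259 (binding)
By complementary slackness, a constraint with positive slack has shadow price 0 → cotton, steam.

cotton, steam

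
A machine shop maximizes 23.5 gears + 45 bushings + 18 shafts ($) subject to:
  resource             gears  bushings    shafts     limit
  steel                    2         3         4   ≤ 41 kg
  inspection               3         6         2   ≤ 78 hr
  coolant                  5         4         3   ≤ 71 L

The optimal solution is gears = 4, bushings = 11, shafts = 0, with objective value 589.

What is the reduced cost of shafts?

-3

Check each constraint at x*: steel 41/41 (tight); inspection 78/78 (tight); coolant 64/71 (slack 7).
Since coolant is not tight, its dual is 0.
Dual feasibility on the basic columns requires 2·y_steel + 3·y_inspection = 23.5, 3·y_steel + 6·y_inspection = 45.
This yields shadow prices y_steel = 2, y_inspection = 6.5.
Reduced cost of shafts: c₃ − yᵀa₃ = 18 − (2·4 + 6.5·2) = 18 − 21 = -3.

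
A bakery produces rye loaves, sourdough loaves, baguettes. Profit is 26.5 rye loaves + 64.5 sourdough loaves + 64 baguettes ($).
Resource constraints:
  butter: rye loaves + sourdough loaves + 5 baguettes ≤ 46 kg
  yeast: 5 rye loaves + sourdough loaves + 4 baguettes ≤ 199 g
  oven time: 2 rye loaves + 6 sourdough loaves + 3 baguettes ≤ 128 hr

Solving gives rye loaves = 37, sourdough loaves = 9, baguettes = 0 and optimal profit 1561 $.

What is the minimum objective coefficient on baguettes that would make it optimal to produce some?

66

Check each constraint at x*: butter 46/46 (tight); yeast 194/199 (slack 5); oven time 128/128 (tight).
Since yeast is not tight, its dual is 0.
Dual feasibility on the basic columns requires 1·y_butter + 2·y_oven time = 26.5, 1·y_butter + 6·y_oven time = 64.5.
Solving: y_butter = 7.5, y_oven time = 9.5.
baguettes enters the basis when its profit ≥ yᵀa₃ = 7.5·5 + 9.5·3 = 66.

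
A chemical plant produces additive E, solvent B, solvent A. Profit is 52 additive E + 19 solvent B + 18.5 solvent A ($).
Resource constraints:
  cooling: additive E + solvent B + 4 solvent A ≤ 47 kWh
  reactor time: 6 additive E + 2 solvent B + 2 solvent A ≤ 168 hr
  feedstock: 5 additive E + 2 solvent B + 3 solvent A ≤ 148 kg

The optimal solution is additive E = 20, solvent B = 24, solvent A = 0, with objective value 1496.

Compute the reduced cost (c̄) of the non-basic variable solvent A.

-5.5

Check each constraint at x*: cooling 44/47 (slack 3); reactor time 168/168 (tight); feedstock 148/148 (tight).
Slack constraints have shadow price 0 (complementary slackness).
From A_Bᵀ y = c: 6·y_reactor time + 5·y_feedstock = 52; 2·y_reactor time + 2·y_feedstock = 19.
This yields shadow prices y_reactor time = 4.5, y_feedstock = 5.
Reduced cost of solvent A: c₃ − yᵀa₃ = 18.5 − (4.5·2 + 5·3) = 18.5 − 24 = -5.5.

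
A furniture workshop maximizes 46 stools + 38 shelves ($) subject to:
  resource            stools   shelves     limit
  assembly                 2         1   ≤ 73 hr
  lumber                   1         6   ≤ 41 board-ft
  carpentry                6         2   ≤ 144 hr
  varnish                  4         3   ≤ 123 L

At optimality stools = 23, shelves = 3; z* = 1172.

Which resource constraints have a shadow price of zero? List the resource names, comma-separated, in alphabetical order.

assembly: 49/73 (slack 24)
lumber: 41/41 (binding)
carpentry: 144/144 (binding)
varnish: 101/123 (slack 22)
By complementary slackness, a constraint with positive slack has shadow price 0 → assembly, varnish.

assembly, varnish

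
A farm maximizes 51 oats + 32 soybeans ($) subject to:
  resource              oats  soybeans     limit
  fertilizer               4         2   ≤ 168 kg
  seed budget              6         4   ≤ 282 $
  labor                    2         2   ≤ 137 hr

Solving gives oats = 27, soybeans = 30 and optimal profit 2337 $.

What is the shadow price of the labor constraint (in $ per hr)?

Binding: fertilizer and seed budget. Non-binding: labor (23 unused).
Slack constraints have shadow price 0 (complementary slackness).
Dual feasibility on the basic columns requires 4·y_fertilizer + 6·y_seed budget = 51, 2·y_fertilizer + 4·y_seed budget = 32.
This yields shadow prices y_fertilizer = 3, y_seed budget = 6.5.
Shadow price of labor = 0.

0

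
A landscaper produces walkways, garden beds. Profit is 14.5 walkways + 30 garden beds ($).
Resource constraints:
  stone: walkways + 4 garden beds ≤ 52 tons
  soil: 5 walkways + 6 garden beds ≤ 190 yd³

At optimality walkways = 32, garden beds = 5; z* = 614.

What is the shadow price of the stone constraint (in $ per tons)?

4.5

Both stone and soil are binding at x*.
Dual feasibility on the basic columns requires 1·y_stone + 5·y_soil = 14.5, 4·y_stone + 6·y_soil = 30.
→ y_stone = 4.5 and y_soil = 2.
Shadow price of stone = 4.5.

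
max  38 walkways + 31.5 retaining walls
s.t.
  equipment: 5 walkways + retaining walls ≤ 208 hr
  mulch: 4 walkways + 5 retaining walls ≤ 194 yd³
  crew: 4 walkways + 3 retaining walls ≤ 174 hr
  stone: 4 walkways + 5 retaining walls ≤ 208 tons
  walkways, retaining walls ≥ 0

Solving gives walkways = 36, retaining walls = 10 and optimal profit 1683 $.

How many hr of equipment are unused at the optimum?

18

equipment used = 5·36 + 1·10 = 190; slack = 208 − 190 = 18.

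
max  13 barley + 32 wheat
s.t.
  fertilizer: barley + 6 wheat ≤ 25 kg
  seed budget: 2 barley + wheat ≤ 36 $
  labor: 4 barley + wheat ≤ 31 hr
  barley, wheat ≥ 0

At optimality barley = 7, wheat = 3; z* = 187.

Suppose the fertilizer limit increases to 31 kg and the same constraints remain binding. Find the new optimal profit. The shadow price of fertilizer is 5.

217

Δb = 6, so new z* = 187 + (5)·(6) = 187 + 30 = 217.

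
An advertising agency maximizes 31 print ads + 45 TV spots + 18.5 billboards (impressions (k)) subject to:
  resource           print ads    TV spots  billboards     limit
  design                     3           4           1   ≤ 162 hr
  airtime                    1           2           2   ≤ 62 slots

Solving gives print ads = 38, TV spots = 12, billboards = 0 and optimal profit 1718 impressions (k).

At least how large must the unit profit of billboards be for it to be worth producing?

Check each constraint at x*: design 162/162 (tight); airtime 62/62 (tight).
The binding rows give the dual system: 3·y_design + 1·y_airtime = 31 and 4·y_design + 2·y_airtime = 45.
This yields shadow prices y_design = 8.5, y_airtime = 5.5.
billboards enters the basis when its profit ≥ yᵀa₃ = 8.5·1 + 5.5·2 = 19.5.

19.5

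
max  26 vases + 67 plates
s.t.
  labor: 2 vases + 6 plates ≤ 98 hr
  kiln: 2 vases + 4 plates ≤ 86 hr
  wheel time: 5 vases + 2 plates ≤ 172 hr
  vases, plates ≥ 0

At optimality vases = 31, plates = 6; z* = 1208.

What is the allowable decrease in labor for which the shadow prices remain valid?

Binding constraints: labor, kiln. The basis is B = [[2,6],[2,4]] with det -4.
Per unit decrease in labor, x* moves by d = (1, -0.5).
The basis stays optimal until wheel time becomes binding; allowable decrease = 1.25 hr.

1.25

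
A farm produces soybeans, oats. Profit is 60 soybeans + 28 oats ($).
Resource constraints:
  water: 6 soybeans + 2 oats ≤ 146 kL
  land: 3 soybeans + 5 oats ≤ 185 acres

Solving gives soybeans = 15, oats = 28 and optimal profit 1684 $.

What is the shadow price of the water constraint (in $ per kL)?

Both water and land are binding at x*.
The binding rows give the dual system: 6·y_water + 3·y_land = 60 and 2·y_water + 5·y_land = 28.
This yields shadow prices y_water = 9, y_land = 2.
Shadow price of water = 9.

9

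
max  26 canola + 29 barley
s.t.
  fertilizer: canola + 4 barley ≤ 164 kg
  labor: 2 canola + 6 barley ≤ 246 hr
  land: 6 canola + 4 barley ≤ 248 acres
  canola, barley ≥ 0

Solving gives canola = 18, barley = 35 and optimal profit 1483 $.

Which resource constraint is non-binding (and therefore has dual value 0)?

fertilizer

fertilizer: 158/164 (slack 6)
labor: 246/246 (binding)
land: 248/248 (binding)
By complementary slackness, a constraint with positive slack has shadow price 0 → fertilizer.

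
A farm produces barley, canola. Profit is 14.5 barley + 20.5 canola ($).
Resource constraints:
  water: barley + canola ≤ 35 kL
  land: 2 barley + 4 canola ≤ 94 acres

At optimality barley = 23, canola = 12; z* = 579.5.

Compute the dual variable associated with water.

8.5

At the optimum: water uses 35 of 35 (binding); land uses 94 of 94 (binding).
From A_Bᵀ y = c: 1·y_water + 2·y_land = 14.5; 1·y_water + 4·y_land = 20.5.
Solving: y_water = 8.5, y_land = 3.
Shadow price of water = 8.5.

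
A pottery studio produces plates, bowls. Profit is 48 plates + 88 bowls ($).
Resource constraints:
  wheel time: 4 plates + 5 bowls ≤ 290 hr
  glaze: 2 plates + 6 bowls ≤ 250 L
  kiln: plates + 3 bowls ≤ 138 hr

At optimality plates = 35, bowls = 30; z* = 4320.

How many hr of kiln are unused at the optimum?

13

kiln used = 1·35 + 3·30 = 125; slack = 138 − 125 = 13.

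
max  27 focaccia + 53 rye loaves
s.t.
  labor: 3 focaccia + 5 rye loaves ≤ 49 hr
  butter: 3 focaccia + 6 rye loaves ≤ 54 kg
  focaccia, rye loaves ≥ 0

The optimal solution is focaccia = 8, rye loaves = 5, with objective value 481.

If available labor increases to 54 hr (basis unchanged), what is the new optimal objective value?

486

Both labor and butter are binding at x*.
Dual feasibility on the basic columns requires 3·y_labor + 3·y_butter = 27, 5·y_labor + 6·y_butter = 53.
→ y_labor = 1 and y_butter = 8.
Δz = y_labor·Δb = 1 × (5) = 5, so new z* = 481 + 5 = 486.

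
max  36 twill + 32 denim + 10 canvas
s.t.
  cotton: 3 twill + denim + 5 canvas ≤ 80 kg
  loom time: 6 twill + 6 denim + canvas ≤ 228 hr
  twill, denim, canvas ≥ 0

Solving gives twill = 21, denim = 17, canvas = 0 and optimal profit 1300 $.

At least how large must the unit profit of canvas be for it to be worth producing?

Check each constraint at x*: cotton 80/80 (tight); loom time 228/228 (tight).
The binding rows give the dual system: 3·y_cotton + 6·y_loom time = 36 and 1·y_cotton + 6·y_loom time = 32.
This yields shadow prices y_cotton = 2, y_loom time = 5.
canvas enters the basis when its profit ≥ yᵀa₃ = 2·5 + 5·1 = 15.

15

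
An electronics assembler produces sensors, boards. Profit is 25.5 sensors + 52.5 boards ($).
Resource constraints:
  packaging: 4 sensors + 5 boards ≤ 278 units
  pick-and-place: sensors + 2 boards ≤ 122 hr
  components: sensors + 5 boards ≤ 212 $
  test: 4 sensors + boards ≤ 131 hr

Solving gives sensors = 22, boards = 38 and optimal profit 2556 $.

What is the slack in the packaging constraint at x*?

packaging used = 4·22 + 5·38 = 278; slack = 278 − 278 = 0.

0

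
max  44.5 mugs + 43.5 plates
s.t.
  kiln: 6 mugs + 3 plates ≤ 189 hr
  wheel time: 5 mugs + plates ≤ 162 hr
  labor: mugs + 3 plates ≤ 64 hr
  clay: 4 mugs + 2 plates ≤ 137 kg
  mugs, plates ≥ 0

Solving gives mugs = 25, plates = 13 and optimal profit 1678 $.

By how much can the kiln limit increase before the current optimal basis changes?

Binding constraints: kiln, labor. The basis is B = [[6,3],[1,3]] with det 15.
Per unit increase in kiln, x* moves by d = (0.2, -0.0667).
The basis stays optimal until clay becomes binding; allowable increase = 16.5 hr.

16.5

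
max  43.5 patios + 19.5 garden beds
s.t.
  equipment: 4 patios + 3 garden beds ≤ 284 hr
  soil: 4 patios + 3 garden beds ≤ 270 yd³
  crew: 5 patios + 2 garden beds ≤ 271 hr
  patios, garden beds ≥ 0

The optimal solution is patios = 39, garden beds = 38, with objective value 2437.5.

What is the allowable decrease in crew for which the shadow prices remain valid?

91

Binding constraints: soil, crew. The basis is B = [[4,3],[5,2]] with det -7.
Per unit decrease in crew, x* moves by d = (-0.4286, 0.5714).
The basis stays optimal until patios reaches 0; allowable decrease = 91 hr.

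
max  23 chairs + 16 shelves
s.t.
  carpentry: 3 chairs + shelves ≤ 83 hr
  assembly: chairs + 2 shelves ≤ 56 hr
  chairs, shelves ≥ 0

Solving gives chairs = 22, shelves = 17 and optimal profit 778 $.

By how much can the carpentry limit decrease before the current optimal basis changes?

Binding constraints: carpentry, assembly. The basis is B = [[3,1],[1,2]] with det 5.
Per unit decrease in carpentry, x* moves by d = (-0.4, 0.2).
The basis stays optimal until chairs reaches 0; allowable decrease = 55 hr.

55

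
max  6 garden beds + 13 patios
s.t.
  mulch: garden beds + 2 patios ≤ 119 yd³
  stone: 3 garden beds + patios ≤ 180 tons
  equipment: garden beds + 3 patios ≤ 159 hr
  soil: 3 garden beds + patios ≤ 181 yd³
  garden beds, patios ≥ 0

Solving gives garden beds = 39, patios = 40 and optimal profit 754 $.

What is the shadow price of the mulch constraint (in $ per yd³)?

5

Binding: mulch and equipment. Non-binding: stone (23 unused), soil (24 unused).
Slack constraints have shadow price 0 (complementary slackness).
From A_Bᵀ y = c: 1·y_mulch + 1·y_equipment = 6; 2·y_mulch + 3·y_equipment = 13.
→ y_mulch = 5 and y_equipment = 1.
Shadow price of mulch = 5.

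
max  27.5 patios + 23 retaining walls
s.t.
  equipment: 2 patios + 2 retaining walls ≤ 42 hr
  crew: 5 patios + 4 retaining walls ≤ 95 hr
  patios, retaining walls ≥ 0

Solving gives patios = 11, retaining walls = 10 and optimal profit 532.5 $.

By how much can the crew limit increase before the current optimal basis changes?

10

Binding constraints: equipment, crew. The basis is B = [[2,2],[5,4]] with det -2.
Per unit increase in crew, x* moves by d = (1, -1).
The basis stays optimal until retaining walls reaches 0; allowable increase = 10 hr.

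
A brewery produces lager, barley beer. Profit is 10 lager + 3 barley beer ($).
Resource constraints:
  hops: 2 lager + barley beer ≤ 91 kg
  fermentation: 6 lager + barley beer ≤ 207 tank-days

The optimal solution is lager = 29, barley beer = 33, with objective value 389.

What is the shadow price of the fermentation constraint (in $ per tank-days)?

1

Both hops and fermentation are binding at x*.
From A_Bᵀ y = c: 2·y_hops + 6·y_fermentation = 10; 1·y_hops + 1·y_fermentation = 3.
This yields shadow prices y_hops = 2, y_fermentation = 1.
Shadow price of fermentation = 1.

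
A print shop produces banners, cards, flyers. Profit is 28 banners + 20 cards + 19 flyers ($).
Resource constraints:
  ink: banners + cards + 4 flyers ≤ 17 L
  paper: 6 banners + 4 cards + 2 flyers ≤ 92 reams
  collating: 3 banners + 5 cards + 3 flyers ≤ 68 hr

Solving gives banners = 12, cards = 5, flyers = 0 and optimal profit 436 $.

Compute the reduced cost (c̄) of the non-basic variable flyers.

Check each constraint at x*: ink 17/17 (tight); paper 92/92 (tight); collating 61/68 (slack 7).
By complementary slackness, y = 0 for the non-binding constraint.
The binding rows give the dual system: 1·y_ink + 6·y_paper = 28 and 1·y_ink + 4·y_paper = 20.
→ y_ink = 4 and y_paper = 4.
Reduced cost of flyers: c₃ − yᵀa₃ = 19 − (4·4 + 4·2) = 19 − 24 = -5.

-5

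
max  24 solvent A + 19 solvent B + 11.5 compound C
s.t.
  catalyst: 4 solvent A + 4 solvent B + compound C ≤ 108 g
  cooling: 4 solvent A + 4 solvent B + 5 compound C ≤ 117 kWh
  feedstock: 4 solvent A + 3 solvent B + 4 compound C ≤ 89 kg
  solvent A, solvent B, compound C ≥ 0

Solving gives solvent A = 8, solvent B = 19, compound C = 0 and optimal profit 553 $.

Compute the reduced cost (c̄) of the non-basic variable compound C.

Binding: catalyst and feedstock. Non-binding: cooling (9 unused).
Slack constraints have shadow price 0 (complementary slackness).
Dual feasibility on the basic columns requires 4·y_catalyst + 4·y_feedstock = 24, 4·y_catalyst + 3·y_feedstock = 19.
Solving: y_catalyst = 1, y_feedstock = 5.
Reduced cost of compound C: c₃ − yᵀa₃ = 11.5 − (1·1 + 5·4) = 11.5 − 21 = -9.5.

-9.5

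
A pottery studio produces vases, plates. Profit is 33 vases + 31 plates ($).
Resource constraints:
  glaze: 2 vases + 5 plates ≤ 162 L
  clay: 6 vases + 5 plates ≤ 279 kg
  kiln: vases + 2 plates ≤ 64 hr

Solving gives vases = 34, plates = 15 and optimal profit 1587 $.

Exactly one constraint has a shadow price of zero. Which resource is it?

glaze

glaze: 143/162 (slack 19)
clay: 279/279 (binding)
kiln: 64/64 (binding)
By complementary slackness, a constraint with positive slack has shadow price 0 → glaze.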